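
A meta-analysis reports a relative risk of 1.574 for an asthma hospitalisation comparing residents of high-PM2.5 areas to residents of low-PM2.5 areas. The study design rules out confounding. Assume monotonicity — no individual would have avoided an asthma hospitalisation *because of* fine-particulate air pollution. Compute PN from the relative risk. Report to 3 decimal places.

PN ≈ 0.365

Under exogeneity and monotonicity, PN = (RR − 1) / RR = 1 − 1/RR.
PN = (1.574 − 1) / 1.574 = 0.574 / 1.574 ≈ 0.3647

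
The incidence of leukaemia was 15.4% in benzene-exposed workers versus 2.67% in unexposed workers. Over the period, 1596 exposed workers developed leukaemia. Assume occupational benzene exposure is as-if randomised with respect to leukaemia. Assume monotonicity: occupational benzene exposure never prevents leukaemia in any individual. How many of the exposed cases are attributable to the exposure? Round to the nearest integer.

p₁ = 0.154, p₀ = 0.0267.
PN = (p₁ − p₀)/p₁ = (0.154 − 0.0267) / 0.154 ≈ 0.82662.
Attributable cases ≈ PN × (exposed cases) = 0.82662 × 1596 ≈ 1319.29.

about 1319 cases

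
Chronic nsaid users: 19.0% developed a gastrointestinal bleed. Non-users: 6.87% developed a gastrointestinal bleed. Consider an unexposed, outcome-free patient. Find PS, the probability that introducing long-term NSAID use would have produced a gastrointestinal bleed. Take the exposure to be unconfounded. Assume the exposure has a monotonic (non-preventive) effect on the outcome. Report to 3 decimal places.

p₁ = 0.19, p₀ = 0.0687.
Under exogeneity and monotonicity, PS = (p₁ − p₀) / (1 − p₀).
PS = (0.19 − 0.0687) / (1 − 0.0687) = 0.1213 / 0.9313 ≈ 0.1302

PS ≈ 0.130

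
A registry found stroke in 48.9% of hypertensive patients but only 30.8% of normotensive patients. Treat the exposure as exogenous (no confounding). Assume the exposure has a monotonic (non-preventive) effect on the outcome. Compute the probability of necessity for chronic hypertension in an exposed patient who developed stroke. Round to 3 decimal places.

PN ≈ 0.370

p₁ = 0.489, p₀ = 0.308.
Under exogeneity and monotonicity, PN = (p₁ − p₀) / p₁.
PN = (0.489 − 0.308) / 0.489 = 0.181 / 0.489 ≈ 0.3701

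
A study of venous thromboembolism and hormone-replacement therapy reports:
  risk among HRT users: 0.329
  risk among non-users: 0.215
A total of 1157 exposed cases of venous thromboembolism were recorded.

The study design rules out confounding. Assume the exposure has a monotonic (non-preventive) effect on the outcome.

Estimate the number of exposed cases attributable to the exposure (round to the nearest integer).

about 401 cases

Let p₁ = 0.329, p₀ = 0.215.
PN = (p₁ − p₀)/p₁ = (0.329 − 0.215) / 0.329 ≈ 0.34650.
Attributable cases ≈ PN × (exposed cases) = 0.34650 × 1157 ≈ 400.91.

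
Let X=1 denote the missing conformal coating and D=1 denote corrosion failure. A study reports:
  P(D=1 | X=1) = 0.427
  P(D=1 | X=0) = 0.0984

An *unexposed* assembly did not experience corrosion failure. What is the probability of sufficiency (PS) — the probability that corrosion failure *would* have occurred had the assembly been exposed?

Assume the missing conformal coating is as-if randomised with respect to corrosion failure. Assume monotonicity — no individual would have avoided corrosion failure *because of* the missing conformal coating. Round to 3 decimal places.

PS ≈ 0.364

Let p₁ = 0.427, p₀ = 0.0984.
Under exogeneity and monotonicity, PS = (p₁ − p₀) / (1 − p₀).
PS = (0.427 − 0.0984) / (1 − 0.0984) = 0.3286 / 0.9016 ≈ 0.3645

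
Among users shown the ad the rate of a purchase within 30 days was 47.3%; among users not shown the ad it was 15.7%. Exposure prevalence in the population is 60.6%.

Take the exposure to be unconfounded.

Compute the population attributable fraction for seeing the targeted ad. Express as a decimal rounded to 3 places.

PAF ≈ 0.549

p₁ = 0.473, p₀ = 0.157.
Overall risk P(Y=1) = π·p₁ + (1−π)·p₀ = 0.606×0.473 + 0.394×0.157 = 0.3485.
Under exogeneity, PAF = [P(Y=1) − p₀] / P(Y=1).
PAF = (0.3485 − 0.157) / 0.3485 ≈ 0.5495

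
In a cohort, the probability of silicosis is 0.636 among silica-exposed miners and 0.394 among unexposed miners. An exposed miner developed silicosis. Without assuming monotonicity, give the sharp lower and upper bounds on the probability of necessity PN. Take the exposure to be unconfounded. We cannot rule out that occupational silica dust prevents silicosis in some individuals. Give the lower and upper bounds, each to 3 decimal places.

0.381 ≤ PN ≤ 0.953

Let p₁ = 0.636, p₀ = 0.394.
Under exogeneity alone the bounds on PN are max{0,(p₁−p₀)/p₁} ≤ PN ≤ min{1,(1−p₀)/p₁}.
  lower = (p₁ − p₀)/p₁ = 0.242 / 0.636 ≈ 0.3805
  upper = min{1, (1 − p₀)/p₁} = 0.606 / 0.636 ≈ 0.9528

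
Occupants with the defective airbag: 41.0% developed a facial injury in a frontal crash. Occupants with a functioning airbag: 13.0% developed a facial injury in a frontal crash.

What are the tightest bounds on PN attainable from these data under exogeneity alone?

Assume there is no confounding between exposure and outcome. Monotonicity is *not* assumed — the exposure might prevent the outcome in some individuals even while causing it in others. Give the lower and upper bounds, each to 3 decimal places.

p₁ = 0.41, p₀ = 0.13.
Under exogeneity alone the bounds on PN are max{0,(p₁−p₀)/p₁} ≤ PN ≤ min{1,(1−p₀)/p₁}.
  lower = (p₁ − p₀)/p₁ = 0.28 / 0.41 ≈ 0.6829
  upper = min{1, (1 − p₀)/p₁} = 0.87 / 0.41 ≈ 2.1220 → capped at 1

0.683 ≤ PN ≤ 1.000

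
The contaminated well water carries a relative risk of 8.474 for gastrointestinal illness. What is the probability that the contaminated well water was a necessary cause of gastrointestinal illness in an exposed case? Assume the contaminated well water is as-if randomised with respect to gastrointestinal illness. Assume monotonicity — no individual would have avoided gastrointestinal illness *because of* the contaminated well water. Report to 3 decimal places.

PN ≈ 0.882

Under exogeneity and monotonicity, PN = (RR − 1) / RR = 1 − 1/RR.
PN = (8.474 − 1) / 8.474 = 7.474 / 8.474 ≈ 0.8820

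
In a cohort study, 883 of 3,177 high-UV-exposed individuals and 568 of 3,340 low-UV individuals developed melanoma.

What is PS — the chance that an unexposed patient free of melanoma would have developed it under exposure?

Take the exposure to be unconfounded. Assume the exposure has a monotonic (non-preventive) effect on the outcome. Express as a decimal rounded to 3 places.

PS ≈ 0.130

p₁ = P(outcome | exposed) = 883/3177 = 0.27794
p₀ = P(outcome | unexposed) = 568/3340 = 0.17006
Under exogeneity and monotonicity, PS = (p₁ − p₀) / (1 − p₀).
PS = (0.27794 − 0.17006) / (1 − 0.17006) = 0.10788 / 0.82994 ≈ 0.1300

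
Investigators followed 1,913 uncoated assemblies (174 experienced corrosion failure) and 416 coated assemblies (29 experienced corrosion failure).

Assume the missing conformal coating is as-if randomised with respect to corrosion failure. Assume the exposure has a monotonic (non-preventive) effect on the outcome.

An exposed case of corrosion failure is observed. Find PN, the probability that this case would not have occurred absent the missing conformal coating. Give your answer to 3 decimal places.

PN ≈ 0.234

p₁ = P(outcome | exposed) = 174/1913 = 0.090957
p₀ = P(outcome | unexposed) = 29/416 = 0.069712
Under exogeneity and monotonicity, PN = (p₁ − p₀) / p₁.
PN = (0.090957 − 0.069712) / 0.090957 = 0.021245 / 0.090957 ≈ 0.2336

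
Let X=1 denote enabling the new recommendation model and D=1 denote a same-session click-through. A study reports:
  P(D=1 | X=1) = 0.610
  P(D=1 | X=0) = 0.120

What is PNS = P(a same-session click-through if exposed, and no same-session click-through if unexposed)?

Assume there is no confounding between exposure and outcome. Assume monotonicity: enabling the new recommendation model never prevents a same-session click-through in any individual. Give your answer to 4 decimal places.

Let p₁ = 0.61, p₀ = 0.12.
Under exogeneity and monotonicity, PNS = p₁ − p₀.
PNS = 0.61 − 0.12 = 0.49

PNS ≈ 0.4900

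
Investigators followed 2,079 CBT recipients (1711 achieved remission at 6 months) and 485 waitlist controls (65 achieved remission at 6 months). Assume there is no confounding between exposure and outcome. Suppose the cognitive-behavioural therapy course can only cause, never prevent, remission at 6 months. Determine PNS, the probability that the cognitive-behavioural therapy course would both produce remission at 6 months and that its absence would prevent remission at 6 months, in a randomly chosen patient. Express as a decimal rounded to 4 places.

PNS ≈ 0.6890

p₁ = P(outcome | exposed) = 1711/2079 = 0.82299
p₀ = P(outcome | unexposed) = 65/485 = 0.13402
Under exogeneity and monotonicity, PNS = p₁ − p₀.
PNS = 0.82299 − 0.13402 = 0.68897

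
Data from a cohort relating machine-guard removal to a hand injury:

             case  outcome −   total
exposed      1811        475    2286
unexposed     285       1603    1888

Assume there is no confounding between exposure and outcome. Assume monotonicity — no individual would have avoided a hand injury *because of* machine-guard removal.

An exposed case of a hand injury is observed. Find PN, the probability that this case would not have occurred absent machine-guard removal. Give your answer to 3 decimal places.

PN ≈ 0.809

p₁ = P(outcome | exposed) = 1811/2286 = 0.79221
p₀ = P(outcome | unexposed) = 285/1888 = 0.15095
Under exogeneity and monotonicity, PN = (p₁ − p₀) / p₁.
PN = (0.79221 − 0.15095) / 0.79221 = 0.64126 / 0.79221 ≈ 0.8095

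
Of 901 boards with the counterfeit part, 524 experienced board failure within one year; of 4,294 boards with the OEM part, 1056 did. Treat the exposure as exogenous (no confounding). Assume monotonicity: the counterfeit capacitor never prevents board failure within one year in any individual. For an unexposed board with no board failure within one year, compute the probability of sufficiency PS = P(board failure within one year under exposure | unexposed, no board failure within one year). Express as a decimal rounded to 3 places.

p₁ = P(outcome | exposed) = 524/901 = 0.58158
p₀ = P(outcome | unexposed) = 1056/4294 = 0.24592
Under exogeneity and monotonicity, PS = (p₁ − p₀) / (1 − p₀).
PS = (0.58158 − 0.24592) / (1 − 0.24592) = 0.33565 / 0.75408 ≈ 0.4451

PS ≈ 0.445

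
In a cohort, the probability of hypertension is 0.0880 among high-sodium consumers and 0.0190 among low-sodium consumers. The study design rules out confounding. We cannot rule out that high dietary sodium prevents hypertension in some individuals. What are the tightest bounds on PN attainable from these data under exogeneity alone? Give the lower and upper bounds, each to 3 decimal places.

Let p₁ = 0.088, p₀ = 0.019.
Under exogeneity alone the bounds on PN are max{0,(p₁−p₀)/p₁} ≤ PN ≤ min{1,(1−p₀)/p₁}.
  lower = (p₁ − p₀)/p₁ = 0.069 / 0.088 ≈ 0.7841
  upper = min{1, (1 − p₀)/p₁} = 0.981 / 0.088 ≈ 11.1477 → capped at 1

0.784 ≤ PN ≤ 1.000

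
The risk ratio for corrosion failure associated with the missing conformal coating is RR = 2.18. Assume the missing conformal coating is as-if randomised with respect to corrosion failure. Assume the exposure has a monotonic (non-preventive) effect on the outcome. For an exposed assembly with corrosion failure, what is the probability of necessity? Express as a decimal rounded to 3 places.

Under exogeneity and monotonicity, PN = (RR − 1) / RR = 1 − 1/RR.
PN = (2.18 − 1) / 2.18 = 1.18 / 2.18 ≈ 0.5413

PN ≈ 0.541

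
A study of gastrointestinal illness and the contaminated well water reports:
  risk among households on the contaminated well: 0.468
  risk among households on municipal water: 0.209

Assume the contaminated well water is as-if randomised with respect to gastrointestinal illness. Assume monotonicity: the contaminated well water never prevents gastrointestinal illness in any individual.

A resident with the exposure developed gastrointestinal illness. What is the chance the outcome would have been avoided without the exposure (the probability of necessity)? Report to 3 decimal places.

PN ≈ 0.553

Let p₁ = 0.468, p₀ = 0.209.
Under exogeneity and monotonicity, PN = (p₁ − p₀) / p₁.
PN = (0.468 − 0.209) / 0.468 = 0.259 / 0.468 ≈ 0.5534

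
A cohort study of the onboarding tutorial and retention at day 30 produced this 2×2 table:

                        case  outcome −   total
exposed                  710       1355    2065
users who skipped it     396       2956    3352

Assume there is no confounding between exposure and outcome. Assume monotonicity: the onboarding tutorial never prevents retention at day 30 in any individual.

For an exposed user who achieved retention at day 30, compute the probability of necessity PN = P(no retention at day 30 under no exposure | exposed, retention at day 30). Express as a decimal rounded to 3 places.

PN ≈ 0.656

p₁ = P(outcome | exposed) = 710/2065 = 0.34383
p₀ = P(outcome | unexposed) = 396/3352 = 0.11814
Under exogeneity and monotonicity, PN = (p₁ − p₀) / p₁.
PN = (0.34383 − 0.11814) / 0.34383 = 0.22569 / 0.34383 ≈ 0.6564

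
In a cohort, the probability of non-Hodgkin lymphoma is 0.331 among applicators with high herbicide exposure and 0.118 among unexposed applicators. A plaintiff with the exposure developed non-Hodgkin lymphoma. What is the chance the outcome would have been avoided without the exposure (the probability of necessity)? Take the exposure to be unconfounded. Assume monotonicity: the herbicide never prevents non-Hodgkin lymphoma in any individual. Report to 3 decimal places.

PN ≈ 0.644

Let p₁ = 0.331, p₀ = 0.118.
Under exogeneity and monotonicity, PN = (p₁ − p₀) / p₁.
PN = (0.331 − 0.118) / 0.331 = 0.213 / 0.331 ≈ 0.6435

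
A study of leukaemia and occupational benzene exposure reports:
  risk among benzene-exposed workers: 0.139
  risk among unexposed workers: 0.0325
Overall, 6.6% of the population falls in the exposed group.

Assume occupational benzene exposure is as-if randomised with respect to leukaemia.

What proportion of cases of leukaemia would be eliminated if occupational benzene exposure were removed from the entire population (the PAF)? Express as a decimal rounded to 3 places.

Let p₁ = 0.139, p₀ = 0.0325.
Overall risk P(Y=1) = π·p₁ + (1−π)·p₀ = 0.066×0.139 + 0.934×0.0325 = 0.039529.
Under exogeneity, PAF = [P(Y=1) − p₀] / P(Y=1).
PAF = (0.039529 − 0.0325) / 0.039529 ≈ 0.1778

PAF ≈ 0.178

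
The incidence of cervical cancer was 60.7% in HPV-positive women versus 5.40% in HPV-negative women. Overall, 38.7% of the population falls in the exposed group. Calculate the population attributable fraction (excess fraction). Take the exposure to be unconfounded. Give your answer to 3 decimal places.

PAF ≈ 0.799

p₁ = 0.607, p₀ = 0.054.
Overall risk P(Y=1) = π·p₁ + (1−π)·p₀ = 0.387×0.607 + 0.613×0.054 = 0.26801.
Under exogeneity, PAF = [P(Y=1) − p₀] / P(Y=1).
PAF = (0.26801 − 0.054) / 0.26801 ≈ 0.7985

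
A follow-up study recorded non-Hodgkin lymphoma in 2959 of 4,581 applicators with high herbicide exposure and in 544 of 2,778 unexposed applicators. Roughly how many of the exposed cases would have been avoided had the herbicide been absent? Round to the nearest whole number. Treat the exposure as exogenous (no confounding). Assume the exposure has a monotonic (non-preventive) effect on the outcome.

about 2062 cases

p₁ = P(outcome | exposed) = 2959/4581 = 0.64593
p₀ = P(outcome | unexposed) = 544/2778 = 0.19582
PN = (p₁ − p₀)/p₁ = (0.64593 − 0.19582) / 0.64593 ≈ 0.69683.
Attributable cases ≈ PN × (exposed cases) = 0.69683 × 2959 ≈ 2061.93.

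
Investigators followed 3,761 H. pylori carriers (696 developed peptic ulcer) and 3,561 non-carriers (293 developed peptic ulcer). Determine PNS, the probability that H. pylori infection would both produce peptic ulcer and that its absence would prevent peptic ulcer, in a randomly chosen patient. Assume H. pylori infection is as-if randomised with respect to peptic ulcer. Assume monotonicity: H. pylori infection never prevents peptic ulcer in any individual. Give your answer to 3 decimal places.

p₁ = P(outcome | exposed) = 696/3761 = 0.18506
p₀ = P(outcome | unexposed) = 293/3561 = 0.08228
Under exogeneity and monotonicity, PNS = p₁ − p₀.
PNS = 0.18506 − 0.08228 = 0.10278

PNS ≈ 0.103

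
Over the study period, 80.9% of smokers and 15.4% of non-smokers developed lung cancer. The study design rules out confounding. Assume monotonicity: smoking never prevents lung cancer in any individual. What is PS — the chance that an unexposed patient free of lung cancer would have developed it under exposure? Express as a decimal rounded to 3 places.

p₁ = 0.809, p₀ = 0.154.
Under exogeneity and monotonicity, PS = (p₁ − p₀) / (1 − p₀).
PS = (0.809 − 0.154) / (1 − 0.154) = 0.655 / 0.846 ≈ 0.7742

PS ≈ 0.774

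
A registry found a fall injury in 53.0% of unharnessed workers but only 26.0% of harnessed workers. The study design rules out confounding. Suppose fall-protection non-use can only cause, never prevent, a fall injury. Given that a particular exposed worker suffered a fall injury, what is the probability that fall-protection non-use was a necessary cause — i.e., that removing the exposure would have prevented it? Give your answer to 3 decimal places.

p₁ = 0.53, p₀ = 0.26.
Under exogeneity and monotonicity, PN = (p₁ − p₀) / p₁.
PN = (0.53 − 0.26) / 0.53 = 0.27 / 0.53 ≈ 0.5094

PN ≈ 0.509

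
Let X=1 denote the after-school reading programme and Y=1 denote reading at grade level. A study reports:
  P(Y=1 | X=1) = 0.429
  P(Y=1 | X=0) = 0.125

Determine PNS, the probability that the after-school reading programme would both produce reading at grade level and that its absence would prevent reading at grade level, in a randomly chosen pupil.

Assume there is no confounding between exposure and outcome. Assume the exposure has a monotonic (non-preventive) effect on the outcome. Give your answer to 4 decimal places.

PNS ≈ 0.3040

Let p₁ = 0.429, p₀ = 0.125.
Under exogeneity and monotonicity, PNS = p₁ − p₀.
PNS = 0.429 − 0.125 = 0.304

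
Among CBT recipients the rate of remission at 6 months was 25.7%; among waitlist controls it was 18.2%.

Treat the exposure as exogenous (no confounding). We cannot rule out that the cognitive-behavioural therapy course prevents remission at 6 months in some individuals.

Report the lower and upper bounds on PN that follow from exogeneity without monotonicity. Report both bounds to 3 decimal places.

0.292 ≤ PN ≤ 1.000

p₁ = 0.257, p₀ = 0.182.
Under exogeneity alone the bounds on PN are max{0,(p₁−p₀)/p₁} ≤ PN ≤ min{1,(1−p₀)/p₁}.
  lower = (p₁ − p₀)/p₁ = 0.075 / 0.257 ≈ 0.2918
  upper = min{1, (1 − p₀)/p₁} = 0.818 / 0.257 ≈ 3.1829 → capped at 1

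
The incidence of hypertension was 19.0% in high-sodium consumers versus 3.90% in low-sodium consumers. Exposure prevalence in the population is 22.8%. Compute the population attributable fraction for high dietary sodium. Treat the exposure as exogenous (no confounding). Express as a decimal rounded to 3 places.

PAF ≈ 0.469

p₁ = 0.19, p₀ = 0.039.
Overall risk P(Y=1) = π·p₁ + (1−π)·p₀ = 0.228×0.19 + 0.772×0.039 = 0.073428.
Under exogeneity, PAF = [P(Y=1) − p₀] / P(Y=1).
PAF = (0.073428 − 0.039) / 0.073428 ≈ 0.4689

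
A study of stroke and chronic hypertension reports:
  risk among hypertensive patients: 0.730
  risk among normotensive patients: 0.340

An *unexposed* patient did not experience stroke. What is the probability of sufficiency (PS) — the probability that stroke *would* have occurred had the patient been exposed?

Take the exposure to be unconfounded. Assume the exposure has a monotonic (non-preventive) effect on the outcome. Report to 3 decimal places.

PS ≈ 0.591

Let p₁ = 0.73, p₀ = 0.34.
Under exogeneity and monotonicity, PS = (p₁ − p₀) / (1 − p₀).
PS = (0.73 − 0.34) / (1 − 0.34) = 0.39 / 0.66 ≈ 0.5909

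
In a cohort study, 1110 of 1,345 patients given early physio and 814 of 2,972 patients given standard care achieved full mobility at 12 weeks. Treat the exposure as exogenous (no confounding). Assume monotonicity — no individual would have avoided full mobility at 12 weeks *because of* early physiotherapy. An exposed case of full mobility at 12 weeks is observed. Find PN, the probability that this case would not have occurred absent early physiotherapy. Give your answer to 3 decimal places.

PN ≈ 0.668

p₁ = P(outcome | exposed) = 1110/1345 = 0.82528
p₀ = P(outcome | unexposed) = 814/2972 = 0.27389
Under exogeneity and monotonicity, PN = (p₁ − p₀) / p₁.
PN = (0.82528 − 0.27389) / 0.82528 = 0.55139 / 0.82528 ≈ 0.6681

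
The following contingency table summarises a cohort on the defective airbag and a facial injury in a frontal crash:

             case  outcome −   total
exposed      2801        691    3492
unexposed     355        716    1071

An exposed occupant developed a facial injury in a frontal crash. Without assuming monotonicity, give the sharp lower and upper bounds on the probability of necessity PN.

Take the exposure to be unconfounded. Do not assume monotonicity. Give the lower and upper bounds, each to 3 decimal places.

p₁ = P(outcome | exposed) = 2801/3492 = 0.80212
p₀ = P(outcome | unexposed) = 355/1071 = 0.33147
Under exogeneity alone the bounds on PN are max{0,(p₁−p₀)/p₁} ≤ PN ≤ min{1,(1−p₀)/p₁}.
  lower = (p₁ − p₀)/p₁ = 0.47065 / 0.80212 ≈ 0.5868
  upper = min{1, (1 − p₀)/p₁} = 0.66853 / 0.80212 ≈ 0.8335

0.587 ≤ PN ≤ 0.833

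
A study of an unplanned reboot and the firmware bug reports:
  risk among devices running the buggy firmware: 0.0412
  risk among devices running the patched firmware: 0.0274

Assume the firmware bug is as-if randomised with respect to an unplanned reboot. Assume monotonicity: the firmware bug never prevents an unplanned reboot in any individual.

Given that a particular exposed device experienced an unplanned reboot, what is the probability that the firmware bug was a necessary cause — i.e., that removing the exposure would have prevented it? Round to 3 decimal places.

PN ≈ 0.335

Let p₁ = 0.0412, p₀ = 0.0274.
Under exogeneity and monotonicity, PN = (p₁ − p₀) / p₁.
PN = (0.0412 − 0.0274) / 0.0412 = 0.0138 / 0.0412 ≈ 0.3350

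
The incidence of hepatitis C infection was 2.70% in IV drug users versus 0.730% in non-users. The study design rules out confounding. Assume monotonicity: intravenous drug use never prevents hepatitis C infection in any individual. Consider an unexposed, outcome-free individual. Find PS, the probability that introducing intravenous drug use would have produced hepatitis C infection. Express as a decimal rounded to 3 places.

p₁ = 0.027, p₀ = 0.0073.
Under exogeneity and monotonicity, PS = (p₁ − p₀) / (1 − p₀).
PS = (0.027 − 0.0073) / (1 − 0.0073) = 0.0197 / 0.9927 ≈ 0.0198

PS ≈ 0.020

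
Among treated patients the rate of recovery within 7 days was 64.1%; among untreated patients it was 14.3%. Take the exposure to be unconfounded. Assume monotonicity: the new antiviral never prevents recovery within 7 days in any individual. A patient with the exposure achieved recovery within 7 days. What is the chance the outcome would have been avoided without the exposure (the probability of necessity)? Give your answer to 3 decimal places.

p₁ = 0.641, p₀ = 0.143.
Under exogeneity and monotonicity, PN = (p₁ − p₀) / p₁.
PN = (0.641 − 0.143) / 0.641 = 0.498 / 0.641 ≈ 0.7769

PN ≈ 0.777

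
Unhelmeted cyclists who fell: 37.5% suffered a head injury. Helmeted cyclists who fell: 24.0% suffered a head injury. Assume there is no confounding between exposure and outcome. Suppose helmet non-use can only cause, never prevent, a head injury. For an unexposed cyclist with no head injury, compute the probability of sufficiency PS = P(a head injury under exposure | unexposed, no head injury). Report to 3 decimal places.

PS ≈ 0.178

p₁ = 0.375, p₀ = 0.24.
Under exogeneity and monotonicity, PS = (p₁ − p₀) / (1 − p₀).
PS = (0.375 − 0.24) / (1 − 0.24) = 0.135 / 0.76 ≈ 0.1776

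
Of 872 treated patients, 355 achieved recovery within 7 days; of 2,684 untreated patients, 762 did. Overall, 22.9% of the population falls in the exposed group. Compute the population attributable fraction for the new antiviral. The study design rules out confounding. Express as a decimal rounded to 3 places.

PAF ≈ 0.090

p₁ = P(outcome | exposed) = 355/872 = 0.40711
p₀ = P(outcome | unexposed) = 762/2684 = 0.2839
Overall risk P(Y=1) = π·p₁ + (1−π)·p₀ = 0.229×0.40711 + 0.771×0.2839 = 0.31212.
Under exogeneity, PAF = [P(Y=1) − p₀] / P(Y=1).
PAF = (0.31212 − 0.2839) / 0.31212 ≈ 0.0904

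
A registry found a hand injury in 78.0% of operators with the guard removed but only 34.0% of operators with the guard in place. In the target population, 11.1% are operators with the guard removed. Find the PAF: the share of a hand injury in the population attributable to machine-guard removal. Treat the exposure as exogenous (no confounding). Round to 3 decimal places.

p₁ = 0.78, p₀ = 0.34.
Overall risk P(Y=1) = π·p₁ + (1−π)·p₀ = 0.111×0.78 + 0.889×0.34 = 0.38884.
Under exogeneity, PAF = [P(Y=1) − p₀] / P(Y=1).
PAF = (0.38884 − 0.34) / 0.38884 ≈ 0.1256

PAF ≈ 0.126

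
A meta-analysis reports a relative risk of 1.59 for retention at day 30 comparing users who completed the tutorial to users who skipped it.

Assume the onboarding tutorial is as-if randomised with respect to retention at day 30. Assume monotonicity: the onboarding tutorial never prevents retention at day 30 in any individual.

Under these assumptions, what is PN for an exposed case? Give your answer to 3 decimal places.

PN ≈ 0.371

Under exogeneity and monotonicity, PN = (RR − 1) / RR = 1 − 1/RR.
PN = (1.59 − 1) / 1.59 = 0.59 / 1.59 ≈ 0.3711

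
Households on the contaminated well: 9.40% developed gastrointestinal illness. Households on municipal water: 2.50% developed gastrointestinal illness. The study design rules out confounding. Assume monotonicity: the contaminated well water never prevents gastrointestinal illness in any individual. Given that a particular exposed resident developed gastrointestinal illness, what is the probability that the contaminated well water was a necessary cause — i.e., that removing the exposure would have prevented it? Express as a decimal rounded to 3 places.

p₁ = 0.094, p₀ = 0.025.
Under exogeneity and monotonicity, PN = (p₁ − p₀) / p₁.
PN = (0.094 − 0.025) / 0.094 = 0.069 / 0.094 ≈ 0.7340

PN ≈ 0.734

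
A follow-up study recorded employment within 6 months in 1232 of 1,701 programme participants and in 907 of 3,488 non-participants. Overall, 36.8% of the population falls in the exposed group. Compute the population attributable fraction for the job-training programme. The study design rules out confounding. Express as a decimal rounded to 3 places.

PAF ≈ 0.396

p₁ = P(outcome | exposed) = 1232/1701 = 0.72428
p₀ = P(outcome | unexposed) = 907/3488 = 0.26003
Overall risk P(Y=1) = π·p₁ + (1−π)·p₀ = 0.368×0.72428 + 0.632×0.26003 = 0.43088.
Under exogeneity, PAF = [P(Y=1) − p₀] / P(Y=1).
PAF = (0.43088 − 0.26003) / 0.43088 ≈ 0.3965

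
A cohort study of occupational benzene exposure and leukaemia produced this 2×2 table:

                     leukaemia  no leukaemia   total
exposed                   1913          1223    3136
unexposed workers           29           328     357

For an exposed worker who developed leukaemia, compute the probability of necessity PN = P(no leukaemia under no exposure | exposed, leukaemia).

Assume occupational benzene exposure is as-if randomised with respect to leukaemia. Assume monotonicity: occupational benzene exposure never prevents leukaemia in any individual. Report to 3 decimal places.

PN ≈ 0.867

p₁ = P(outcome | exposed) = 1913/3136 = 0.61001
p₀ = P(outcome | unexposed) = 29/357 = 0.081232
Under exogeneity and monotonicity, PN = (p₁ − p₀)/p₁.
PN = (0.61001 − 0.081232) / 0.61001 ≈ 0.8668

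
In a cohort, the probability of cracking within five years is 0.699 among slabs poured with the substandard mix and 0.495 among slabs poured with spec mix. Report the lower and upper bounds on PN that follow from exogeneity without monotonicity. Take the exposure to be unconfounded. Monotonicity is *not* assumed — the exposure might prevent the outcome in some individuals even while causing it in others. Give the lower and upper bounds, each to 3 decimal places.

0.292 ≤ PN ≤ 0.722

Let p₁ = 0.699, p₀ = 0.495.
Under exogeneity alone the bounds on PN are max{0,(p₁−p₀)/p₁} ≤ PN ≤ min{1,(1−p₀)/p₁}.
  lower = (p₁ − p₀)/p₁ = 0.204 / 0.699 ≈ 0.2918
  upper = min{1, (1 − p₀)/p₁} = 0.505 / 0.699 ≈ 0.7225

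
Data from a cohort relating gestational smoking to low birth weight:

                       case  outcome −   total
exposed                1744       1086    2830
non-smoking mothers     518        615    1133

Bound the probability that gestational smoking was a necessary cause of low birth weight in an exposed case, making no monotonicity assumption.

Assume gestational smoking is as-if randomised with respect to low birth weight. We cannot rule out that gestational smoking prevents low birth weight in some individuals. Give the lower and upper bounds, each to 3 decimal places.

p₁ = P(outcome | exposed) = 1744/2830 = 0.61625
p₀ = P(outcome | unexposed) = 518/1133 = 0.45719
Under exogeneity alone the bounds on PN are max{0,(p₁−p₀)/p₁} ≤ PN ≤ min{1,(1−p₀)/p₁}.
  lower = (p₁ − p₀)/p₁ = 0.15906 / 0.61625 ≈ 0.2581
  upper = min{1, (1 − p₀)/p₁} = 0.54281 / 0.61625 ≈ 0.8808

0.258 ≤ PN ≤ 0.881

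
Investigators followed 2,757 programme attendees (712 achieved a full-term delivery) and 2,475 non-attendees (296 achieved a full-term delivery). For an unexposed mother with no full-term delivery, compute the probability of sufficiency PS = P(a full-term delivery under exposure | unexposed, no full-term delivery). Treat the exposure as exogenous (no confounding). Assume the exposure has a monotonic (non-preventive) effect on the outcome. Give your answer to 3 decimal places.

PS ≈ 0.157

p₁ = P(outcome | exposed) = 712/2757 = 0.25825
p₀ = P(outcome | unexposed) = 296/2475 = 0.1196
Under exogeneity and monotonicity, PS = (p₁ − p₀) / (1 − p₀).
PS = (0.25825 − 0.1196) / (1 − 0.1196) = 0.13866 / 0.8804 ≈ 0.1575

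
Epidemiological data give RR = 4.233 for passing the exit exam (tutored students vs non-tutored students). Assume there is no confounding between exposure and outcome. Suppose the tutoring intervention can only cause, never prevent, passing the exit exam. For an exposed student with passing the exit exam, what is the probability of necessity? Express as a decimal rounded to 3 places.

PN ≈ 0.764

Under exogeneity and monotonicity, PN = (RR − 1) / RR = 1 − 1/RR.
PN = (4.233 − 1) / 4.233 = 3.233 / 4.233 ≈ 0.7638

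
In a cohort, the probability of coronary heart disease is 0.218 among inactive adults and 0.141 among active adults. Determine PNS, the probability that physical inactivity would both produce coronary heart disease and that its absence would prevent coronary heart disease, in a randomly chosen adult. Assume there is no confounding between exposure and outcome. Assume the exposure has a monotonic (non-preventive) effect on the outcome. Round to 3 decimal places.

PNS ≈ 0.077

Let p₁ = 0.218, p₀ = 0.141.
Under exogeneity and monotonicity, PNS = p₁ − p₀.
PNS = 0.218 − 0.141 = 0.077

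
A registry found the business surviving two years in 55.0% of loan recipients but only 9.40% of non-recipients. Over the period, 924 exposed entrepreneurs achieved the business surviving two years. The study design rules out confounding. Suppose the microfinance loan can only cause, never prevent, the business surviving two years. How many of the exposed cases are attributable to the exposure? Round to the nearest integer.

p₁ = 0.55, p₀ = 0.094.
PN = (p₁ − p₀)/p₁ = (0.55 − 0.094) / 0.55 ≈ 0.82909.
Attributable cases ≈ PN × (exposed cases) = 0.82909 × 924 ≈ 766.08.

about 766 cases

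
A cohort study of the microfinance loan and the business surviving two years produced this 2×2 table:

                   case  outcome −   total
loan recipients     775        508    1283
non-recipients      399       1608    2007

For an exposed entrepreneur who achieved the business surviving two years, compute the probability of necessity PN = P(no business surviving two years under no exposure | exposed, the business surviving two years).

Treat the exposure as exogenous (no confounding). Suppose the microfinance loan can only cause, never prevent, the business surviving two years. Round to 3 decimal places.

p₁ = P(outcome | exposed) = 775/1283 = 0.60405
p₀ = P(outcome | unexposed) = 399/2007 = 0.1988
Under exogeneity and monotonicity, PN = (p₁ − p₀) / p₁.
PN = (0.60405 − 0.1988) / 0.60405 = 0.40525 / 0.60405 ≈ 0.6709

PN ≈ 0.671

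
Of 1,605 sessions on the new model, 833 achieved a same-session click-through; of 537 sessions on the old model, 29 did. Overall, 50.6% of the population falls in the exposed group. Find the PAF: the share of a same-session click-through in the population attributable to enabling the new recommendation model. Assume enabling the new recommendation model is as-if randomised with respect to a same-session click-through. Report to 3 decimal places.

PAF ≈ 0.813

p₁ = P(outcome | exposed) = 833/1605 = 0.519
p₀ = P(outcome | unexposed) = 29/537 = 0.054004
Overall risk P(Y=1) = π·p₁ + (1−π)·p₀ = 0.506×0.519 + 0.494×0.054004 = 0.28929.
Under exogeneity, PAF = [P(Y=1) − p₀] / P(Y=1).
PAF = (0.28929 − 0.054004) / 0.28929 ≈ 0.8133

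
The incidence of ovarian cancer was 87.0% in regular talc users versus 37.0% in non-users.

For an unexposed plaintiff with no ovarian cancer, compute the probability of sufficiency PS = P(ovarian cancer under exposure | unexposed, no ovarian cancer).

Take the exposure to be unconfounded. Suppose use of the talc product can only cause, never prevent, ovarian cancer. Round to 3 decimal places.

PS ≈ 0.794

p₁ = 0.87, p₀ = 0.37.
Under exogeneity and monotonicity, PS = (p₁ − p₀) / (1 − p₀).
PS = (0.87 − 0.37) / (1 − 0.37) = 0.5 / 0.63 ≈ 0.7937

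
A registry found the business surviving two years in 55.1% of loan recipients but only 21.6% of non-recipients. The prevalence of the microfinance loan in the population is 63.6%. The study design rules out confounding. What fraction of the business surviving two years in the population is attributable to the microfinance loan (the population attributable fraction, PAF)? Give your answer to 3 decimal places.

PAF ≈ 0.497

p₁ = 0.551, p₀ = 0.216.
Overall risk P(Y=1) = π·p₁ + (1−π)·p₀ = 0.636×0.551 + 0.364×0.216 = 0.42906.
Under exogeneity, PAF = [P(Y=1) − p₀] / P(Y=1).
PAF = (0.42906 − 0.216) / 0.42906 ≈ 0.4966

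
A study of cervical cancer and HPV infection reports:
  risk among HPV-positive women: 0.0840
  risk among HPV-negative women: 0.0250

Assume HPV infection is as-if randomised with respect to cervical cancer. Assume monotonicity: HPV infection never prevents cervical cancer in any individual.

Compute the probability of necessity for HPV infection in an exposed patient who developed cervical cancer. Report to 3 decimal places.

Let p₁ = 0.084, p₀ = 0.025.
Under exogeneity and monotonicity, PN = (p₁ − p₀) / p₁.
PN = (0.084 − 0.025) / 0.084 = 0.059 / 0.084 ≈ 0.7024

PN ≈ 0.702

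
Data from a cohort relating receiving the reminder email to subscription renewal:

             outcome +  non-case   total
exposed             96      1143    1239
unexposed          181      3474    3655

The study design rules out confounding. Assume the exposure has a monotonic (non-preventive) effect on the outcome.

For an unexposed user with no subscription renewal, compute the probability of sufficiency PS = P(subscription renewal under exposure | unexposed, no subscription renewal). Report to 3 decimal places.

p₁ = P(outcome | exposed) = 96/1239 = 0.077482
p₀ = P(outcome | unexposed) = 181/3655 = 0.049521
Under exogeneity and monotonicity, PS = (p₁ − p₀) / (1 − p₀).
PS = (0.077482 − 0.049521) / (1 − 0.049521) = 0.027961 / 0.95048 ≈ 0.0294

PS ≈ 0.029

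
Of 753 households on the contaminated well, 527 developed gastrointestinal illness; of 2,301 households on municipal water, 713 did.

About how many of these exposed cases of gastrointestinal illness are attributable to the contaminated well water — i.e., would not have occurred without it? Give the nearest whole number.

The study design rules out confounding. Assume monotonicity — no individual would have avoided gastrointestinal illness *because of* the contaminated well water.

about 294 cases

p₁ = P(outcome | exposed) = 527/753 = 0.69987
p₀ = P(outcome | unexposed) = 713/2301 = 0.30987
PN = (p₁ − p₀)/p₁ = (0.69987 − 0.30987) / 0.69987 ≈ 0.55725.
Attributable cases ≈ PN × (exposed cases) = 0.55725 × 527 ≈ 293.67.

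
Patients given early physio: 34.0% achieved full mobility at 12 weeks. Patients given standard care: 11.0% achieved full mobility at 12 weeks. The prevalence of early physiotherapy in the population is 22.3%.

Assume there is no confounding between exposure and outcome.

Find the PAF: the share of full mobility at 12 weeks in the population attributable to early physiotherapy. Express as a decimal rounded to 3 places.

PAF ≈ 0.318

p₁ = 0.34, p₀ = 0.11.
Overall risk P(Y=1) = π·p₁ + (1−π)·p₀ = 0.223×0.34 + 0.777×0.11 = 0.16129.
Under exogeneity, PAF = [P(Y=1) − p₀] / P(Y=1).
PAF = (0.16129 − 0.11) / 0.16129 ≈ 0.3180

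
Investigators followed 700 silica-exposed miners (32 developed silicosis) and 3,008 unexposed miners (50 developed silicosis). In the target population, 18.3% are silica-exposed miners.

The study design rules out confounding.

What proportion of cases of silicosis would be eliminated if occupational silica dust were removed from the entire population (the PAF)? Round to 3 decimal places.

p₁ = P(outcome | exposed) = 32/700 = 0.045714
p₀ = P(outcome | unexposed) = 50/3008 = 0.016622
Overall risk P(Y=1) = π·p₁ + (1−π)·p₀ = 0.183×0.045714 + 0.817×0.016622 = 0.021946.
Under exogeneity, PAF = [P(Y=1) − p₀] / P(Y=1).
PAF = (0.021946 − 0.016622) / 0.021946 ≈ 0.2426

PAF ≈ 0.243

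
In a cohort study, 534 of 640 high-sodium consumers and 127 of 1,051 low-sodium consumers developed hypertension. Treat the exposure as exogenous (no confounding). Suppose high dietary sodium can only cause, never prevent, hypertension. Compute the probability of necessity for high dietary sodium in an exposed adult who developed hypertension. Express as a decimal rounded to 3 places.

PN ≈ 0.855

p₁ = P(outcome | exposed) = 534/640 = 0.83437
p₀ = P(outcome | unexposed) = 127/1051 = 0.12084
Under exogeneity and monotonicity, PN = (p₁ − p₀) / p₁.
PN = (0.83437 − 0.12084) / 0.83437 = 0.71354 / 0.83437 ≈ 0.8552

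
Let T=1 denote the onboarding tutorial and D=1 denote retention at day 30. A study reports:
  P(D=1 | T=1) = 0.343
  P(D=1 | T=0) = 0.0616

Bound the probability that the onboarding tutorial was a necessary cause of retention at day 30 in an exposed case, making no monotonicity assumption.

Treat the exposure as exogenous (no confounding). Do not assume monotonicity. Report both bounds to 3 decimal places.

0.820 ≤ PN ≤ 1.000

Let p₁ = 0.343, p₀ = 0.0616.
Under exogeneity alone the bounds on PN are max{0,(p₁−p₀)/p₁} ≤ PN ≤ min{1,(1−p₀)/p₁}.
  lower = (p₁ − p₀)/p₁ = 0.2814 / 0.343 ≈ 0.8204
  upper = min{1, (1 − p₀)/p₁} = 0.9384 / 0.343 ≈ 2.7359 → capped at 1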